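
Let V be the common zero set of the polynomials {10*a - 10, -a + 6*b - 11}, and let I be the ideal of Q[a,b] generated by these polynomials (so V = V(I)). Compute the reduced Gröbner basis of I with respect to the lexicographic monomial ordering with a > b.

G = {a - 1, b - 2}

The reduced Gröbner basis is the canonical form of the ideal for this ordering.

f_1 = 10*a - 10, LT = a.
f_2 = -a + 6*b - 11, LT = a.

S(f_1,f_2): lcm = a. S = 6*b - 12.
  leading term b: no divisor's leading term divides it; move 6*b to the remainder.
  leading term 1: no divisor's leading term divides it; move -12 to the remainder.
  remainder 6*b - 12 ≠ 0; add g_3 = 6*b - 12 to the basis.

S(f_1,g_3): leading monomials are coprime, so the S-polynomial reduces to 0 (Buchberger's first criterion).
S(f_2,g_3): leading monomials are coprime, so the S-polynomial reduces to 0 (Buchberger's first criterion).
Every S-polynomial of the final basis reduces to 0, so we have a Gröbner basis.
Inter-reduce: drop elements whose leading term is divisible by another's, tail-reduce, and make monic.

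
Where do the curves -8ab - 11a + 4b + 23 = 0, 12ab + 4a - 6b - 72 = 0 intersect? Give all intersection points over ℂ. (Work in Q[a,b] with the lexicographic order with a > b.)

{(-3, -2)}

Compute a lex Gröbner basis by Buchberger's algorithm.
f_1 = -8ab - 11a + 4b + 23, LT = ab.
f_2 = 12ab + 4a - 6b - 72, LT = ab.

S(f_1,f_2): lcm = ab. S = 25/24a + 25/8.
  leading term a: no divisor's leading term divides it; move 25/24a to the remainder.
  leading term 1: no divisor's leading term divides it; move 25/8 to the remainder.
  remainder 25/24a + 25/8 ≠ 0; add h_3 = 25/24a + 25/8 to the basis.

S(f_1,h_3): lcm = ab. S = 11/8a - 7/2b - 23/8.
  leading term a: subtract (33/25)·h_3 from 11/8a - 7/2b - 23/8 → -7/2b - 7
  leading term b: no divisor's leading term divides it; move -7/2b to the remainder.
  leading term 1: no divisor's leading term divides it; move -7 to the remainder.
  remainder -7/2b - 7 ≠ 0; add h_4 = -7/2b - 7 to the basis.

S(f_2,h_3): lcm = ab. S = 1/3a - 7/2b - 6.
  leading term a: subtract (8/25)·h_3 from 1/3a - 7/2b - 6 → -7/2b - 7
  leading term b: subtract (1)·h_4 from -7/2b - 7 → 0
  remainder 0.

S(f_1,h_4): lcm = ab. S = -5/8a - 1/2b - 23/8.
  leading term a: subtract (-3/5)·h_3 from -5/8a - 1/2b - 23/8 → -1/2b - 1
  leading term b: subtract (1/7)·h_4 from -1/2b - 1 → 0
  remainder 0.

S(f_2,h_4): lcm = ab. S = -5/3a - 1/2b - 6.
  leading term a: subtract (-8/5)·h_3 from -5/3a - 1/2b - 6 → -1/2b - 1
  leading term b: subtract (1/7)·h_4 from -1/2b - 1 → 0
  remainder 0.

S(h_3,h_4): leading monomials are coprime, so the S-polynomial reduces to 0 (Buchberger's first criterion).
Every S-polynomial of the final basis reduces to 0, so we have a Gröbner basis.
Inter-reduce: drop elements whose leading term is divisible by another's, tail-reduce, and make monic.
Reduced Gröbner basis: {a + 3, b + 2}.

The lex basis is triangular: the last element involves only b. Solving b + 2 = 0 gives b ∈ {-2}; substituting each value into the earlier elements determines the remaining variables.
  b = -2: the earlier basis element becomes a + 3 = 0, giving a = -3 — point (-3, -2).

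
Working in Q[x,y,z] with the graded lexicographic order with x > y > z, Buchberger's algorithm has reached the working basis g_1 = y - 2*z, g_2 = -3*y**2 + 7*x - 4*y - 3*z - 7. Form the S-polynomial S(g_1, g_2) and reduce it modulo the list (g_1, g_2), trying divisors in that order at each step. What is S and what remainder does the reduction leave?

lcm(LM(g_1), LM(g_2)) = y**2.
S = (lcm/LT(g_1))·g_1 − (lcm/LT(g_2))·g_2 = -2*y*z + 7/3*x - 4/3*y - z - 7/3.
Reduce S modulo (g_1, g_2) in that order:
  leading term y*z: subtract (-2*z)·g_1 from -2*y*z + 7/3*x - 4/3*y - z - 7/3 → -4*z**2 + 7/3*x - 4/3*y - z - 7/3
  leading term z**2: no divisor's leading term divides it; move -4*z**2 to the remainder.
  leading term x: no divisor's leading term divides it; move 7/3*x to the remainder.
  leading term y: subtract (-4/3)·g_1 from -4/3*y - z - 7/3 → -11/3*z - 7/3
  leading term z: no divisor's leading term divides it; move -11/3*z to the remainder.
  leading term 1: no divisor's leading term divides it; move -7/3 to the remainder.
The remainder -4*z**2 + 7/3*x - 11/3*z - 7/3 is nonzero, so it would be added as the next basis element.

S(g_1, g_2) = -2*y*z + 7/3*x - 4/3*y - z - 7/3; remainder on division = -4*z**2 + 7/3*x - 11/3*z - 7/3.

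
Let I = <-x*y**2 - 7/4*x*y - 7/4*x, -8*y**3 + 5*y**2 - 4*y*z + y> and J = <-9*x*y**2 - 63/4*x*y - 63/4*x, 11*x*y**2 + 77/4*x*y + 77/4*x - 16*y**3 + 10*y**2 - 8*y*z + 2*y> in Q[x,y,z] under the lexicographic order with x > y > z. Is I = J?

Equality of ideals is decidable: compute both reduced Gröbner bases (unique for the ordering) and check whether they agree.
Buchberger on the first generating set:
f_1 = -x*y**2 - 7/4*x*y - 7/4*x, LT = x*y**2.
f_2 = -8*y**3 + 5*y**2 - 4*y*z + y, LT = y**3.

S(f_1,f_2): lcm = x*y**3. S = 19/8*x*y**2 - 1/2*x*y*z + 15/8*x*y.
  reduce S modulo (f_1, f_2):
  remainder -1/2*x*y*z - 73/32*x*y - 133/32*x ≠ 0; add g_3 = -1/2*x*y*z - 73/32*x*y - 133/32*x to the basis.

S(f_1,g_3): lcm = x*y**2*z. S = -73/16*x*y**2 + 7/4*x*y*z - 133/16*x*y + 7/4*x*z.
  reduce S modulo (f_1, f_2, g_3):
  remainder -133/16*x*y + 7/4*x*z - 105/16*x ≠ 0; add g_4 = -133/16*x*y + 7/4*x*z - 105/16*x to the basis.

S(g_3,g_4): lcm = x*y*z. S = 73/16*x*y + 4/19*x*z**2 - 15/19*x*z + 133/16*x.
  reduce S modulo (f_1, f_2, g_3, g_4):
  remainder 4/19*x*z**2 + 13/76*x*z + 179/38*x ≠ 0; add g_5 = 4/19*x*z**2 + 13/76*x*z + 179/38*x to the basis.

The other S-polynomials (S(f_2,g_3), S(f_1,g_4), S(f_2,g_4), S(f_1,g_5), S(f_2,g_5), S(g_3,g_5), S(g_4,g_5)) all reduce to 0 modulo the current basis, so we have a Gröbner basis.
Inter-reduce: drop elements whose leading term is divisible by another's, tail-reduce, and make monic.
Reduced Gröbner basis: {x*y - 4/19*x*z + 15/19*x, x*z**2 + 13/16*x*z + 179/8*x, y**3 - 5/8*y**2 + 1/2*y*z - 1/8*y}.

Buchberger on the second generating set:
h_1 = -9*x*y**2 - 63/4*x*y - 63/4*x, LT = x*y**2.
h_2 = 11*x*y**2 + 77/4*x*y + 77/4*x - 16*y**3 + 10*y**2 - 8*y*z + 2*y, LT = x*y**2.

S(h_1,h_2): lcm = x*y**2. S = 16/11*y**3 - 10/11*y**2 + 8/11*y*z - 2/11*y.
  reduce S modulo (h_1, h_2):
  remainder 16/11*y**3 - 10/11*y**2 + 8/11*y*z - 2/11*y ≠ 0; add k_3 = 16/11*y**3 - 10/11*y**2 + 8/11*y*z - 2/11*y to the basis.

S(h_1,k_3): lcm = x*y**3. S = 19/8*x*y**2 - 1/2*x*y*z + 15/8*x*y.
  reduce S modulo (h_1, h_2, k_3):
  remainder -1/2*x*y*z - 73/32*x*y - 133/32*x ≠ 0; add k_4 = -1/2*x*y*z - 73/32*x*y - 133/32*x to the basis.

S(h_1,k_4): lcm = x*y**2*z. S = -73/16*x*y**2 + 7/4*x*y*z - 133/16*x*y + 7/4*x*z.
  reduce S modulo (h_1, h_2, k_3, k_4):
  remainder -133/16*x*y + 7/4*x*z - 105/16*x ≠ 0; add k_5 = -133/16*x*y + 7/4*x*z - 105/16*x to the basis.

S(k_4,k_5): lcm = x*y*z. S = 73/16*x*y + 4/19*x*z**2 - 15/19*x*z + 133/16*x.
  reduce S modulo (h_1, h_2, k_3, k_4, k_5):
  remainder 4/19*x*z**2 + 13/76*x*z + 179/38*x ≠ 0; add k_6 = 4/19*x*z**2 + 13/76*x*z + 179/38*x to the basis.

The other S-polynomials (S(h_2,k_3), S(h_2,k_4), S(k_3,k_4), S(h_1,k_5), S(h_2,k_5), S(k_3,k_5), S(h_1,k_6), S(h_2,k_6), S(k_3,k_6), S(k_4,k_6), S(k_5,k_6)) all reduce to 0 modulo the current basis, so we have a Gröbner basis.
Inter-reduce: drop elements whose leading term is divisible by another's, tail-reduce, and make monic.
Reduced Gröbner basis: {x*y - 4/19*x*z + 15/19*x, x*z**2 + 13/16*x*z + 179/8*x, y**3 - 5/8*y**2 + 1/2*y*z - 1/8*y}.

These coincide, so the ideals are equal.

Yes, the ideals are equal.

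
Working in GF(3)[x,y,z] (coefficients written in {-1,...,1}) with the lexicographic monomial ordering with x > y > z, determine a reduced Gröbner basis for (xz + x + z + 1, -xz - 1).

G = {x + z, z^{2} - 1}

f_1 = xz + x + z + 1, LT = xz.
f_2 = -xz - 1, LT = xz.

S(f_1,f_2): lcm = xz. S = x + z.
  leading term x: no divisor's leading term divides it; move x to the remainder.
  leading term z: no divisor's leading term divides it; move z to the remainder.
  remainder x + z ≠ 0; add g_3 = x + z to the basis.

S(f_1,g_3): lcm = xz. S = x - z^{2} + z + 1.
  leading term x: subtract (1)·g_3 from x - z^{2} + z + 1 → -z^{2} + 1
  leading term z^{2}: no divisor's leading term divides it; move -z^{2} to the remainder.
  leading term 1: no divisor's leading term divides it; move 1 to the remainder.
  remainder -z^{2} + 1 ≠ 0; add g_4 = -z^{2} + 1 to the basis.

The other S-polynomials (S(f_2,g_3), S(f_1,g_4), S(f_2,g_4), S(g_3,g_4)) all reduce to 0 modulo the current basis, so we have a Gröbner basis.
Inter-reduce: drop elements whose leading term is divisible by another's, tail-reduce, and make monic.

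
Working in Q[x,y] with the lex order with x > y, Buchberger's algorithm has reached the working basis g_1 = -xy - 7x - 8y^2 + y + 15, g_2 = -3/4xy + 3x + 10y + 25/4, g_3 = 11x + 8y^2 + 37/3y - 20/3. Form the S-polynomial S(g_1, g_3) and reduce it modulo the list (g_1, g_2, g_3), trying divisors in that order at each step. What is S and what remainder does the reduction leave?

lcm(LM(g_1), LM(g_3)) = xy.
S = (lcm/LT(g_1))·g_1 − (lcm/LT(g_3))·g_3 = 7x - 8/11y^3 + 227/33y^2 - 13/33y - 15.
Reduce S modulo (g_1, g_2, g_3) in that order:
  leading term x: subtract (7/11)·g_3 from 7x - 8/11y^3 + 227/33y^2 - 13/33y - 15 → -8/11y^3 + 59/33y^2 - 272/33y - 355/33
  leading term y^3: no divisor's leading term divides it; move -8/11y^3 to the remainder.
  leading term y^2: no divisor's leading term divides it; move 59/33y^2 to the remainder.
  leading term y: no divisor's leading term divides it; move -272/33y to the remainder.
  leading term 1: no divisor's leading term divides it; move -355/33 to the remainder.
The remainder -8/11y^3 + 59/33y^2 - 272/33y - 355/33 is nonzero, so it would be added as the next basis element.

S(g_1, g_3) = 7x - 8/11y^3 + 227/33y^2 - 13/33y - 15; remainder on division = -8/11y^3 + 59/33y^2 - 272/33y - 355/33.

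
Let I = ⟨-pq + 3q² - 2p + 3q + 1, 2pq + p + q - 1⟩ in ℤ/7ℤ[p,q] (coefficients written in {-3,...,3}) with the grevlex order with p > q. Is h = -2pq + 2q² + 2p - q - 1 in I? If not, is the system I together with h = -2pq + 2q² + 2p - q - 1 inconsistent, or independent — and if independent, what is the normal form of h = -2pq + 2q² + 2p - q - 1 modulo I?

First compute the reduced Gröbner basis of I by Buchberger's algorithm.
f_1 = -pq + 3q² - 2p + 3q + 1, LT = pq.
f_2 = 2pq + p + q - 1, LT = pq.

S(f_1,f_2): lcm = pq. S = -3q² - 2p + 3.
  leading term q²: no divisor's leading term divides it; move -3q² to the remainder.
  leading term p: no divisor's leading term divides it; move -2p to the remainder.
  leading term 1: no divisor's leading term divides it; move 3 to the remainder.
  remainder -3q² - 2p + 3 ≠ 0; add k_3 = -3q² - 2p + 3 to the basis.

S(f_1,k_3): lcm = pq². S = -3q³ - 3p² + 2pq - 3q² + p - q.
  leading term q³: subtract (q)·k_3 from -3q³ - 3p² + 2pq - 3q² + p - q → -3p² - 3pq - 3q² + p + 3q
  leading term p²: no divisor's leading term divides it; move -3p² to the remainder.
  leading term pq: subtract (3)·f_1 from -3pq - 3q² + p + 3q → 2q² + q - 3
  leading term q²: subtract (-3)·k_3 from 2q² + q - 3 → p + q - 1
  leading term p: no divisor's leading term divides it; move p to the remainder.
  leading term q: no divisor's leading term divides it; move q to the remainder.
  leading term 1: no divisor's leading term divides it; move -1 to the remainder.
  remainder -3p² + p + q - 1 ≠ 0; add k_4 = -3p² + p + q - 1 to the basis.

S(f_2,k_3): lcm = pq². S = -3p² - 3pq - 3q² + p + 3q.
  leading term p²: subtract (1)·k_4 from -3p² - 3pq - 3q² + p + 3q → -3pq - 3q² + 2q + 1
  leading term pq: subtract (3)·f_1 from -3pq - 3q² + 2q + 1 → 2q² - p - 2
  leading term q²: subtract (-3)·k_3 from 2q² - p - 2 → 0
  remainder 0.

S(f_1,k_4): lcm = p²q. S = -3pq² + 2p² + 2pq - 2q² - p + 2q.
  leading term pq²: subtract (3q)·f_1 from -3pq² + 2p² + 2pq - 2q² - p + 2q → -2q³ + 2p² + pq + 3q² - p - q
  leading term q³: subtract (3q)·k_3 from -2q³ + 2p² + pq + 3q² - p - q → 2p² + 3q² - p - 3q
  leading term p²: subtract (-3)·k_4 from 2p² + 3q² - p - 3q → 3q² + 2p - 3
  leading term q²: subtract (-1)·k_3 from 3q² + 2p - 3 → 0
  remainder 0.

S(f_2,k_4): lcm = p²q. S = -3p² + 2pq - 2q² + 3p + 2q.
  leading term p²: subtract (1)·k_4 from -3p² + 2pq - 2q² + 3p + 2q → 2pq - 2q² + 2p + q + 1
  leading term pq: subtract (-2)·f_1 from 2pq - 2q² + 2p + q + 1 → -3q² - 2p + 3
  leading term q²: subtract (1)·k_3 from -3q² - 2p + 3 → 0
  remainder 0.

S(k_3,k_4): leading monomials are coprime, so the S-polynomial reduces to 0 (Buchberger's first criterion).
Every S-polynomial of the final basis reduces to 0, so we have a Gröbner basis.
Inter-reduce: drop elements whose leading term is divisible by another's, tail-reduce, and make monic.
Reduced Gröbner basis: {p² + 2p + 2q - 2, pq - 3p - 3q + 3, q² + 3p - 1}.
Label its elements g_1 = p² + 2p + 2q - 2, g_2 = pq - 3p - 3q + 3, g_3 = q² + 3p - 1.

Reduce h = -2pq + 2q² + 2p - q - 1 modulo G:
  leading term pq: subtract (-2)·g_2 from -2pq + 2q² + 2p - q - 1 → 2q² + 3p - 2
  leading term q²: subtract (2)·g_3 from 2q² + 3p - 2 → -3p
  leading term p: no divisor's leading term divides it; move -3p to the remainder.
  normal form = -3p.
The normal form is nonzero, so h ∉ I. Since h minus its normal form lies in I, I + (h) = I + (r) where r = -3p; decide whether this ideal is the whole ring.
Run Buchberger on G together with r (pairs among the g_i already reduce to 0 since G is a Gröbner basis):
g_1 = p² + 2p + 2q - 2, LT = p².
g_2 = pq - 3p - 3q + 3, LT = pq.
g_3 = q² + 3p - 1, LT = q².
r = -3p, LT = p.

S(g_1,g_2): lcm = p²q. S = 3p² - 2pq + 2q² - 3p - 2q.
  leading term p²: subtract (3)·g_1 from 3p² - 2pq + 2q² - 3p - 2q → -2pq + 2q² - 2p - q - 1
  leading term pq: subtract (-2)·g_2 from -2pq + 2q² - 2p - q - 1 → 2q² - p - 2
  leading term q²: subtract (2)·g_3 from 2q² - p - 2 → 0
  remainder 0.

S(g_1,g_3): leading monomials are coprime, so the S-polynomial reduces to 0 (Buchberger's first criterion).
S(g_1,r): lcm = p². S = 2p + 2q - 2.
  leading term p: subtract (-3)·r from 2p + 2q - 2 → 2q - 2
  leading term q: no divisor's leading term divides it; move 2q to the remainder.
  leading term 1: no divisor's leading term divides it; move -2 to the remainder.
  remainder 2q - 2 ≠ 0; add m_5 = 2q - 2 to the basis.

S(g_2,g_3): lcm = pq². S = -3p² - 3pq - 3q² + p + 3q.
  leading term p²: subtract (-3)·g_1 from -3p² - 3pq - 3q² + p + 3q → -3pq - 3q² + 2q + 1
  leading term pq: subtract (-3)·g_2 from -3pq - 3q² + 2q + 1 → -3q² - 2p + 3
  leading term q²: subtract (-3)·g_3 from -3q² - 2p + 3 → 0
  remainder 0.

S(g_2,r): lcm = pq. S = -3p - 3q + 3.
  leading term p: subtract (1)·r from -3p - 3q + 3 → -3q + 3
  leading term q: subtract (2)·m_5 from -3q + 3 → 0
  remainder 0.

S(g_3,r): leading monomials are coprime, so the S-polynomial reduces to 0 (Buchberger's first criterion).
S(g_1,m_5): leading monomials are coprime, so the S-polynomial reduces to 0 (Buchberger's first criterion).
S(g_2,m_5): lcm = pq. S = -2p - 3q + 3.
  leading term p: subtract (3)·r from -2p - 3q + 3 → -3q + 3
  leading term q: subtract (2)·m_5 from -3q + 3 → 0
  remainder 0.

S(g_3,m_5): lcm = q². S = 3p + q - 1.
  leading term p: subtract (-1)·r from 3p + q - 1 → q - 1
  leading term q: subtract (-3)·m_5 from q - 1 → 0
  remainder 0.

S(r,m_5): leading monomials are coprime, so the S-polynomial reduces to 0 (Buchberger's first criterion).
Every S-polynomial of the final basis reduces to 0, so we have a Gröbner basis.
Inter-reduce: drop elements whose leading term is divisible by another's, tail-reduce, and make monic.
Reduced Gröbner basis: {p, q - 1}.
The reduced Gröbner basis of I + (h) is {p, q - 1} ≠ {1}, a proper ideal, so the enlarged system stays consistent: h is independent of I, with normal form -3p.

-2pq + 2q² + 2p - q - 1 is independent of I; its normal form modulo I is -3p.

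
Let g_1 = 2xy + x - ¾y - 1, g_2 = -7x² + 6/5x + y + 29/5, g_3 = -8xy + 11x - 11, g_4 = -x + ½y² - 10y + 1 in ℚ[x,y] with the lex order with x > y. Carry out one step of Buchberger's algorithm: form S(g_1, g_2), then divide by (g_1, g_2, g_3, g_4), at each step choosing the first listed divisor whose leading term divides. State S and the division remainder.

S(g_1, g_2) = ½x² - 57/280xy - ½x + 1/7y² + 29/35y; remainder on division = -3/224y² + 1769/448y.

lcm(LM(g_1), LM(g_2)) = x²y.
S = (lcm/LT(g_1))·g_1 − (lcm/LT(g_2))·g_2 = ½x² - 57/280xy - ½x + 1/7y² + 29/35y.
Reduce S modulo (g_1, g_2, g_3, g_4) in that order:
  leading term x²: subtract (-1/14)·g_2 from ½x² - 57/280xy - ½x + 1/7y² + 29/35y → -57/280xy - 29/70x + 1/7y² + 9/10y + 29/70
  leading term xy: subtract (-57/560)·g_1 from -57/280xy - 29/70x + 1/7y² + 9/10y + 29/70 → -5/16x + 1/7y² + 369/448y + 5/16
  leading term x: subtract (5/16)·g_4 from -5/16x + 1/7y² + 369/448y + 5/16 → -3/224y² + 1769/448y
  leading term y²: no divisor's leading term divides it; move -3/224y² to the remainder.
  leading term y: no divisor's leading term divides it; move 1769/448y to the remainder.
The remainder -3/224y² + 1769/448y is nonzero, so it would be added as the next basis element.
This is the inner loop of Buchberger's algorithm — each nonzero remainder becomes a new basis element.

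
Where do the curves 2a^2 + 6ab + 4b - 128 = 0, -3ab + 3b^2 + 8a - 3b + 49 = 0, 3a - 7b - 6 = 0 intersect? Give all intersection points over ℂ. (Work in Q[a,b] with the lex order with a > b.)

{(-5, -3)}

Compute a lex Gröbner basis by Buchberger's algorithm.
f_1 = 2a^2 + 6ab + 4b - 128, LT = a^2.
f_2 = -3ab + 8a + 3b^2 - 3b + 49, LT = ab.
f_3 = 3a - 7b - 6, LT = a.

S(f_1,f_2): lcm = a^2b. S = 8/3a^2 + 4ab^2 - ab + 49/3a + 2b^2 - 64b.
  reduce S modulo (f_1, f_2, f_3):
  remainder 4b^3 - 1/3b^2 + 1156/27b + 2155/9 ≠ 0; add h_4 = 4b^3 - 1/3b^2 + 1156/27b + 2155/9 to the basis.

S(f_1,f_3): lcm = a^2. S = 16/3ab + 2a + 2b - 64.
  reduce S modulo (f_1, f_2, f_3, h_4):
  remainder 16/3b^2 + 932/27b + 500/9 ≠ 0; add h_5 = 16/3b^2 + 932/27b + 500/9 to the basis.

S(f_2,f_3): lcm = ab. S = -8/3a + 4/3b^2 + 3b - 49/3.
  reduce S modulo (f_1, f_2, f_3, h_4, h_5):
  remainder -320/27b - 320/9 ≠ 0; add h_6 = -320/27b - 320/9 to the basis.

The other S-polynomials (S(f_1,h_4), S(f_2,h_4), S(f_3,h_4), S(f_1,h_5), S(f_2,h_5), S(f_3,h_5), S(h_4,h_5), S(f_1,h_6), S(f_2,h_6), S(f_3,h_6), S(h_4,h_6), S(h_5,h_6)) all reduce to 0 modulo the current basis, so we have a Gröbner basis.
Inter-reduce: drop elements whose leading term is divisible by another's, tail-reduce, and make monic.
Reduced Gröbner basis: {a + 5, b + 3}.

A lex Gröbner basis eliminates variables successively. Here b + 3 depends only on b, with roots {-3}; lifting each root through the earlier basis elements recovers the full solutions.
  b = -3: the earlier basis element becomes a + 5 = 0, giving a = -5 — point (-5, -3).
Zero-dimensionality of the ideal guarantees finitely many solutions over ℂ.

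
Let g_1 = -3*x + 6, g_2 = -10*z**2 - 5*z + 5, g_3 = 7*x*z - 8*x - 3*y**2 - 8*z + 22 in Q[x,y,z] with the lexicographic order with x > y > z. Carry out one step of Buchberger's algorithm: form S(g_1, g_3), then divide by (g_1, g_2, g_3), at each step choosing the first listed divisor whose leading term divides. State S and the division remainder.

lcm(LM(g_1), LM(g_3)) = x*z.
S = (lcm/LT(g_1))·g_1 − (lcm/LT(g_3))·g_3 = 8/7*x + 3/7*y**2 - 6/7*z - 22/7.
Reduce S modulo (g_1, g_2, g_3) in that order:
  leading term x: subtract (-8/21)·g_1 from 8/7*x + 3/7*y**2 - 6/7*z - 22/7 → 3/7*y**2 - 6/7*z - 6/7
  leading term y**2: no divisor's leading term divides it; move 3/7*y**2 to the remainder.
  leading term z: no divisor's leading term divides it; move -6/7*z to the remainder.
  leading term 1: no divisor's leading term divides it; move -6/7 to the remainder.
The remainder 3/7*y**2 - 6/7*z - 6/7 is nonzero, so it would be added as the next basis element.

S(g_1, g_3) = 8/7*x + 3/7*y**2 - 6/7*z - 22/7; remainder on division = 3/7*y**2 - 6/7*z - 6/7.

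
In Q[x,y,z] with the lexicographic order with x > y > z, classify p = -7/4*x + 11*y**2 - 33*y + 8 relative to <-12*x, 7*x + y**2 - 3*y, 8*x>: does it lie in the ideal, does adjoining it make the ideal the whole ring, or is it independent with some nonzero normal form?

First compute the reduced Gröbner basis of I by Buchberger's algorithm.
f_1 = -12*x, LT = x.
f_2 = 7*x + y**2 - 3*y, LT = x.
f_3 = 8*x, LT = x.

S(f_1,f_2): lcm = x. S = -1/7*y**2 + 3/7*y.
  leading term y**2: no divisor's leading term divides it; move -1/7*y**2 to the remainder.
  leading term y: no divisor's leading term divides it; move 3/7*y to the remainder.
  remainder -1/7*y**2 + 3/7*y ≠ 0; add h_4 = -1/7*y**2 + 3/7*y to the basis.

The other S-polynomials (S(f_1,f_3), S(f_2,f_3), S(f_1,h_4), S(f_2,h_4), S(f_3,h_4)) all reduce to 0 modulo the current basis, so we have a Gröbner basis.
Inter-reduce: drop elements whose leading term is divisible by another's, tail-reduce, and make monic.
Reduced Gröbner basis: {x, y**2 - 3*y}.
Label its elements g_1 = x, g_2 = y**2 - 3*y.

Reduce p = -7/4*x + 11*y**2 - 33*y + 8 modulo G:
  leading term x: subtract (-7/4)·g_1 from -7/4*x + 11*y**2 - 33*y + 8 → 11*y**2 - 33*y + 8
  leading term y**2: subtract (11)·g_2 from 11*y**2 - 33*y + 8 → 8
  leading term 1: no divisor's leading term divides it; move 8 to the remainder.
  normal form = 8.
The normal form is nonzero, so p ∉ I. Since p minus its normal form lies in I, I + (p) = I + (r) where r = 8; decide whether this ideal is the whole ring.
Here r = 8 is a nonzero constant, hence a unit: 1 ∈ I + (p), the Gröbner basis of I + (p) is {1}, and the enlarged system has no common solution — adjoining p is inconsistent.

Ideal membership is decidable via reduction modulo a Gröbner basis.

Adjoining -7/4*x + 11*y**2 - 33*y + 8 makes the ideal the whole ring: the system is inconsistent.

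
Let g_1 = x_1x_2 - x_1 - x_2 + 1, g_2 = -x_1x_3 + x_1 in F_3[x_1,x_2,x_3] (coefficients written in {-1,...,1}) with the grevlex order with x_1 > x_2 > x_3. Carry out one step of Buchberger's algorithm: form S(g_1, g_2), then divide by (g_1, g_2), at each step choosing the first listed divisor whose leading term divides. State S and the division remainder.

S(g_1, g_2) = x_1x_2 - x_1x_3 - x_2x_3 + x_3; remainder on division = -x_2x_3 + x_2 + x_3 - 1.

lcm(LM(g_1), LM(g_2)) = x_1x_2x_3.
S = (lcm/LT(g_1))·g_1 − (lcm/LT(g_2))·g_2 = x_1x_2 - x_1x_3 - x_2x_3 + x_3.
Reduce S modulo (g_1, g_2) in that order:
  leading term x_1x_2: subtract (1)·g_1 from x_1x_2 - x_1x_3 - x_2x_3 + x_3 → -x_1x_3 - x_2x_3 + x_1 + x_2 + x_3 - 1
  leading term x_1x_3: subtract (1)·g_2 from -x_1x_3 - x_2x_3 + x_1 + x_2 + x_3 - 1 → -x_2x_3 + x_2 + x_3 - 1
  leading term x_2x_3: no divisor's leading term divides it; move -x_2x_3 to the remainder.
  leading term x_2: no divisor's leading term divides it; move x_2 to the remainder.
  leading term x_3: no divisor's leading term divides it; move x_3 to the remainder.
  leading term 1: no divisor's leading term divides it; move -1 to the remainder.
The remainder -x_2x_3 + x_2 + x_3 - 1 is nonzero, so it would be added as the next basis element.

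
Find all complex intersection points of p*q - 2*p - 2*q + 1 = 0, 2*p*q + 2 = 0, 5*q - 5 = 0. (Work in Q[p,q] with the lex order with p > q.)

{(-1, 1)}

Compute a lex Gröbner basis by Buchberger's algorithm.
f_1 = p*q - 2*p - 2*q + 1, LT = p*q.
f_2 = 2*p*q + 2, LT = p*q.
f_3 = 5*q - 5, LT = q.

S(f_1,f_2): lcm = p*q. S = -2*p - 2*q.
  leading term p: no divisor's leading term divides it; move -2*p to the remainder.
  leading term q: subtract (-2/5)·f_3 from -2*q → -2
  leading term 1: no divisor's leading term divides it; move -2 to the remainder.
  remainder -2*p - 2 ≠ 0; add h_4 = -2*p - 2 to the basis.

The other S-polynomials (S(f_1,f_3), S(f_2,f_3), S(f_1,h_4), S(f_2,h_4), S(f_3,h_4)) all reduce to 0 modulo the current basis, so we have a Gröbner basis.
Inter-reduce: drop elements whose leading term is divisible by another's, tail-reduce, and make monic.
Reduced Gröbner basis: {p + 1, q - 1}.

Elimination: the polynomial q - 1 lies in the elimination ideal for q, so q ∈ {1}. For each such q, the remaining basis elements (now univariate) give the rest of the solution.
  q = 1: the earlier basis element becomes p + 1 = 0, giving p = -1 — point (-1, 1).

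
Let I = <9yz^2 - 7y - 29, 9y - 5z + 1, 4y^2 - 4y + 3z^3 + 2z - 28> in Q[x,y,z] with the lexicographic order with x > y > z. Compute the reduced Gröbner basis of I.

f_1 = 9yz^2 - 7y - 29, LT = yz^2.
f_2 = 9y - 5z + 1, LT = y.
f_3 = 4y^2 - 4y + 3z^3 + 2z - 28, LT = y^2.

S(f_1,f_2): lcm = yz^2. S = -7/9y + 5/9z^3 - 1/9z^2 - 29/9.
  reduce S modulo (f_1, f_2, f_3):
  remainder 5/9z^3 - 1/9z^2 - 35/81z - 254/81 ≠ 0; add g_4 = 5/9z^3 - 1/9z^2 - 35/81z - 254/81 to the basis.

S(f_1,f_3): lcm = y^2z^2. S = -7/9y^2 + yz^2 - 29/9y - 3/4z^5 - 1/2z^3 + 7z^2.
  reduce S modulo (f_1, f_2, f_3, g_4):
  remainder 797263/364500z^2 - 54212/18225z - 255143/91125 ≠ 0; add g_5 = 797263/364500z^2 - 54212/18225z - 255143/91125 to the basis.

S(f_2,f_3): lcm = y^2. S = -5/9yz + 10/9y - 3/4z^3 - 1/2z + 7.
  reduce S modulo (f_1, f_2, f_3, g_4, g_5):
  remainder -29506613/28701468z + 29506613/14350734 ≠ 0; add g_6 = -29506613/28701468z + 29506613/14350734 to the basis.

The other S-polynomials (S(f_1,g_4), S(f_2,g_4), S(f_3,g_4), S(f_1,g_5), S(f_2,g_5), S(f_3,g_5), S(g_4,g_5), S(f_1,g_6), S(f_2,g_6), S(f_3,g_6), S(g_4,g_6), S(g_5,g_6)) all reduce to 0 modulo the current basis, so we have a Gröbner basis.
Inter-reduce: drop elements whose leading term is divisible by another's, tail-reduce, and make monic.

G = {y - 1, z - 2}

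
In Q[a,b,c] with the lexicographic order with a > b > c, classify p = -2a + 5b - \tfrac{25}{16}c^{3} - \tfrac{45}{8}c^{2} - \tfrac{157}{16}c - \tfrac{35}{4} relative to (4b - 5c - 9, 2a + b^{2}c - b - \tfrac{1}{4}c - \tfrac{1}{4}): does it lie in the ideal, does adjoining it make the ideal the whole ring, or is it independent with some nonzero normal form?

First compute the reduced Gröbner basis of I by Buchberger's algorithm.
f_1 = 4b - 5c - 9, LT = b.
f_2 = 2a + b^{2}c - b - \tfrac{1}{4}c - \tfrac{1}{4}, LT = a.

The S-polynomials (S(f_1,f_2)) all reduce to 0 modulo the current basis, so we have a Gröbner basis.
Inter-reduce: drop elements whose leading term is divisible by another's, tail-reduce, and make monic.
Reduced Gröbner basis: {a + \tfrac{25}{32}c^{3} + \tfrac{45}{16}c^{2} + \tfrac{57}{32}c - \tfrac{5}{4}, b - \tfrac{5}{4}c - \tfrac{9}{4}}.
Label its elements g_1 = a + \tfrac{25}{32}c^{3} + \tfrac{45}{16}c^{2} + \tfrac{57}{32}c - \tfrac{5}{4}, g_2 = b - \tfrac{5}{4}c - \tfrac{9}{4}.

Reduce p = -2a + 5b - \tfrac{25}{16}c^{3} - \tfrac{45}{8}c^{2} - \tfrac{157}{16}c - \tfrac{35}{4} modulo G:
  leading term a: subtract (-2)·g_1 from -2a + 5b - \tfrac{25}{16}c^{3} - \tfrac{45}{8}c^{2} - \tfrac{157}{16}c - \tfrac{35}{4} → 5b - \tfrac{25}{4}c - \tfrac{45}{4}
  leading term b: subtract (5)·g_2 from 5b - \tfrac{25}{4}c - \tfrac{45}{4} → 0
  normal form = 0.
Since the normal form is 0, p ∈ I.

-2a + 5b - \tfrac{25}{16}c^{3} - \tfrac{45}{8}c^{2} - \tfrac{157}{16}c - \tfrac{35}{4} lies in I (it reduces to 0).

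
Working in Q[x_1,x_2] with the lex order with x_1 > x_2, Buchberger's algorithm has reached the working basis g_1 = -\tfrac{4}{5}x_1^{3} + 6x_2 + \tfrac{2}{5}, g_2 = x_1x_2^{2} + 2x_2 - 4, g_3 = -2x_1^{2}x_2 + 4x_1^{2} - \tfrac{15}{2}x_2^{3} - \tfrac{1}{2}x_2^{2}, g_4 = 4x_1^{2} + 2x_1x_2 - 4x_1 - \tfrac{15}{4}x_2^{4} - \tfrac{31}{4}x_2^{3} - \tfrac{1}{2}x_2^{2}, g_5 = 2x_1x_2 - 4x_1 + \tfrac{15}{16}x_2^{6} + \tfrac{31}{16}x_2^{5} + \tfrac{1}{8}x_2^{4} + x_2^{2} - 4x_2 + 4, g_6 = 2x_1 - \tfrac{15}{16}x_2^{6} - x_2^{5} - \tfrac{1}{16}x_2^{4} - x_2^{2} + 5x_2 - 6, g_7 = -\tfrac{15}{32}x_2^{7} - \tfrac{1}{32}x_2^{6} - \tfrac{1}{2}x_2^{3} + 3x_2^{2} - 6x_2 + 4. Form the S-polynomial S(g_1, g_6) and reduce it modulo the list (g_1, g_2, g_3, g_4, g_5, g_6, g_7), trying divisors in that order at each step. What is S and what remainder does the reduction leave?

lcm(LM(g_1), LM(g_6)) = x_1^{3}.
S = (lcm/LT(g_1))·g_1 − (lcm/LT(g_6))·g_6 = \tfrac{15}{32}x_1^{2}x_2^{6} + \tfrac{1}{2}x_1^{2}x_2^{5} + \tfrac{1}{32}x_1^{2}x_2^{4} + \tfrac{1}{2}x_1^{2}x_2^{2} - \tfrac{5}{2}x_1^{2}x_2 + 3x_1^{2} - \tfrac{15}{2}x_2 - \tfrac{1}{2}.
Reduce S modulo (g_1, g_2, g_3, g_4, g_5, g_6, g_7) in that order:
  leading term x_1^{2}x_2^{6}: subtract (\tfrac{15}{32}x_1x_2^{4})·g_2 from \tfrac{15}{32}x_1^{2}x_2^{6} + \tfrac{1}{2}x_1^{2}x_2^{5} + \tfrac{1}{32}x_1^{2}x_2^{4} + \tfrac{1}{2}x_1^{2}x_2^{2} - \tfrac{5}{2}x_1^{2}x_2 + 3x_1^{2} - \tfrac{15}{2}x_2 - \tfrac{1}{2} → \tfrac{1}{2}x_1^{2}x_2^{5} + \tfrac{1}{32}x_1^{2}x_2^{4} + \tfrac{1}{2}x_1^{2}x_2^{2} - \tfrac{5}{2}x_1^{2}x_2 + 3x_1^{2} - \tfrac{15}{16}x_1x_2^{5} + \tfrac{15}{8}x_1x_2^{4} - \tfrac{15}{2}x_2 - \tfrac{1}{2}
  leading term x_1^{2}x_2^{5}: subtract (\tfrac{1}{2}x_1x_2^{3})·g_2 from \tfrac{1}{2}x_1^{2}x_2^{5} + \tfrac{1}{32}x_1^{2}x_2^{4} + \tfrac{1}{2}x_1^{2}x_2^{2} - \tfrac{5}{2}x_1^{2}x_2 + 3x_1^{2} - \tfrac{15}{16}x_1x_2^{5} + \tfrac{15}{8}x_1x_2^{4} - \tfrac{15}{2}x_2 - \tfrac{1}{2} → \tfrac{1}{32}x_1^{2}x_2^{4} + \tfrac{1}{2}x_1^{2}x_2^{2} - \tfrac{5}{2}x_1^{2}x_2 + 3x_1^{2} - \tfrac{15}{16}x_1x_2^{5} + \tfrac{7}{8}x_1x_2^{4} + 2x_1x_2^{3} - \tfrac{15}{2}x_2 - \tfrac{1}{2}
  leading term x_1^{2}x_2^{4}: subtract (\tfrac{1}{32}x_1x_2^{2})·g_2 from \tfrac{1}{32}x_1^{2}x_2^{4} + \tfrac{1}{2}x_1^{2}x_2^{2} - \tfrac{5}{2}x_1^{2}x_2 + 3x_1^{2} - \tfrac{15}{16}x_1x_2^{5} + \tfrac{7}{8}x_1x_2^{4} + 2x_1x_2^{3} - \tfrac{15}{2}x_2 - \tfrac{1}{2} → \tfrac{1}{2}x_1^{2}x_2^{2} - \tfrac{5}{2}x_1^{2}x_2 + 3x_1^{2} - \tfrac{15}{16}x_1x_2^{5} + \tfrac{7}{8}x_1x_2^{4} + \tfrac{31}{16}x_1x_2^{3} + \tfrac{1}{8}x_1x_2^{2} - \tfrac{15}{2}x_2 - \tfrac{1}{2}
  leading term x_1^{2}x_2^{2}: subtract (\tfrac{1}{2}x_1)·g_2 from \tfrac{1}{2}x_1^{2}x_2^{2} - \tfrac{5}{2}x_1^{2}x_2 + 3x_1^{2} - \tfrac{15}{16}x_1x_2^{5} + \tfrac{7}{8}x_1x_2^{4} + \tfrac{31}{16}x_1x_2^{3} + \tfrac{1}{8}x_1x_2^{2} - \tfrac{15}{2}x_2 - \tfrac{1}{2} → -\tfrac{5}{2}x_1^{2}x_2 + 3x_1^{2} - \tfrac{15}{16}x_1x_2^{5} + \tfrac{7}{8}x_1x_2^{4} + \tfrac{31}{16}x_1x_2^{3} + \tfrac{1}{8}x_1x_2^{2} - x_1x_2 + 2x_1 - \tfrac{15}{2}x_2 - \tfrac{1}{2}
  leading term x_1^{2}x_2: subtract (\tfrac{5}{4})·g_3 from -\tfrac{5}{2}x_1^{2}x_2 + 3x_1^{2} - \tfrac{15}{16}x_1x_2^{5} + \tfrac{7}{8}x_1x_2^{4} + \tfrac{31}{16}x_1x_2^{3} + \tfrac{1}{8}x_1x_2^{2} - x_1x_2 + 2x_1 - \tfrac{15}{2}x_2 - \tfrac{1}{2} → -2x_1^{2} - \tfrac{15}{16}x_1x_2^{5} + \tfrac{7}{8}x_1x_2^{4} + \tfrac{31}{16}x_1x_2^{3} + \tfrac{1}{8}x_1x_2^{2} - x_1x_2 + 2x_1 + \tfrac{75}{8}x_2^{3} + \tfrac{5}{8}x_2^{2} - \tfrac{15}{2}x_2 - \tfrac{1}{2}
  leading term x_1^{2}: subtract (-\tfrac{1}{2})·g_4 from -2x_1^{2} - \tfrac{15}{16}x_1x_2^{5} + \tfrac{7}{8}x_1x_2^{4} + \tfrac{31}{16}x_1x_2^{3} + \tfrac{1}{8}x_1x_2^{2} - x_1x_2 + 2x_1 + \tfrac{75}{8}x_2^{3} + \tfrac{5}{8}x_2^{2} - \tfrac{15}{2}x_2 - \tfrac{1}{2} → -\tfrac{15}{16}x_1x_2^{5} + \tfrac{7}{8}x_1x_2^{4} + \tfrac{31}{16}x_1x_2^{3} + \tfrac{1}{8}x_1x_2^{2} - \tfrac{15}{8}x_2^{4} + \tfrac{11}{2}x_2^{3} + \tfrac{3}{8}x_2^{2} - \tfrac{15}{2}x_2 - \tfrac{1}{2}
  leading term x_1x_2^{5}: subtract (-\tfrac{15}{16}x_2^{3})·g_2 from -\tfrac{15}{16}x_1x_2^{5} + \tfrac{7}{8}x_1x_2^{4} + \tfrac{31}{16}x_1x_2^{3} + \tfrac{1}{8}x_1x_2^{2} - \tfrac{15}{8}x_2^{4} + \tfrac{11}{2}x_2^{3} + \tfrac{3}{8}x_2^{2} - \tfrac{15}{2}x_2 - \tfrac{1}{2} → \tfrac{7}{8}x_1x_2^{4} + \tfrac{31}{16}x_1x_2^{3} + \tfrac{1}{8}x_1x_2^{2} + \tfrac{7}{4}x_2^{3} + \tfrac{3}{8}x_2^{2} - \tfrac{15}{2}x_2 - \tfrac{1}{2}
  leading term x_1x_2^{4}: subtract (\tfrac{7}{8}x_2^{2})·g_2 from \tfrac{7}{8}x_1x_2^{4} + \tfrac{31}{16}x_1x_2^{3} + \tfrac{1}{8}x_1x_2^{2} + \tfrac{7}{4}x_2^{3} + \tfrac{3}{8}x_2^{2} - \tfrac{15}{2}x_2 - \tfrac{1}{2} → \tfrac{31}{16}x_1x_2^{3} + \tfrac{1}{8}x_1x_2^{2} + \tfrac{31}{8}x_2^{2} - \tfrac{15}{2}x_2 - \tfrac{1}{2}
  leading term x_1x_2^{3}: subtract (\tfrac{31}{16}x_2)·g_2 from \tfrac{31}{16}x_1x_2^{3} + \tfrac{1}{8}x_1x_2^{2} + \tfrac{31}{8}x_2^{2} - \tfrac{15}{2}x_2 - \tfrac{1}{2} → \tfrac{1}{8}x_1x_2^{2} + \tfrac{1}{4}x_2 - \tfrac{1}{2}
  leading term x_1x_2^{2}: subtract (\tfrac{1}{8})·g_2 from \tfrac{1}{8}x_1x_2^{2} + \tfrac{1}{4}x_2 - \tfrac{1}{2} → 0
The remainder is 0, so this S-polynomial contributes no new basis element.

S(g_1, g_6) = \tfrac{15}{32}x_1^{2}x_2^{6} + \tfrac{1}{2}x_1^{2}x_2^{5} + \tfrac{1}{32}x_1^{2}x_2^{4} + \tfrac{1}{2}x_1^{2}x_2^{2} - \tfrac{5}{2}x_1^{2}x_2 + 3x_1^{2} - \tfrac{15}{2}x_2 - \tfrac{1}{2}; remainder on division = 0.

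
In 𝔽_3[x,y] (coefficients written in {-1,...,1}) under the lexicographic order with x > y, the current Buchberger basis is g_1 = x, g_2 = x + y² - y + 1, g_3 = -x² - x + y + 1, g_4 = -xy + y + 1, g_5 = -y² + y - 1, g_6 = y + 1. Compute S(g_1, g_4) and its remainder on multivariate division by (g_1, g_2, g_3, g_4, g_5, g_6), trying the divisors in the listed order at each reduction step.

S(g_1, g_4) = y + 1; remainder on division = 0.

lcm(LM(g_1), LM(g_4)) = xy.
S = (lcm/LT(g_1))·g_1 − (lcm/LT(g_4))·g_4 = y + 1.
Reduce S modulo (g_1, g_2, g_3, g_4, g_5, g_6) in that order:
  leading term y: subtract (1)·g_6 from y + 1 → 0
The remainder is 0, so this S-polynomial contributes no new basis element.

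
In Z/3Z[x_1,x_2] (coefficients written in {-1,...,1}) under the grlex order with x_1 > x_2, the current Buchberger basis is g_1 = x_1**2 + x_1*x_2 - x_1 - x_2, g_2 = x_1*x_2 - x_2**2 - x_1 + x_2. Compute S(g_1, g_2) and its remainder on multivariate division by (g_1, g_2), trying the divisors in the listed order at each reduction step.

S(g_1, g_2) = -x_1*x_2**2 + x_1**2 + x_1*x_2 - x_2**2; remainder on division = -x_2**3 - x_2**2 - x_2.

lcm(LM(g_1), LM(g_2)) = x_1**2*x_2.
S = (lcm/LT(g_1))·g_1 − (lcm/LT(g_2))·g_2 = -x_1*x_2**2 + x_1**2 + x_1*x_2 - x_2**2.
Reduce S modulo (g_1, g_2) in that order:
  leading term x_1*x_2**2: subtract (-x_2)·g_2 from -x_1*x_2**2 + x_1**2 + x_1*x_2 - x_2**2 → -x_2**3 + x_1**2
  leading term x_2**3: no divisor's leading term divides it; move -x_2**3 to the remainder.
  leading term x_1**2: subtract (1)·g_1 from x_1**2 → -x_1*x_2 + x_1 + x_2
  leading term x_1*x_2: subtract (-1)·g_2 from -x_1*x_2 + x_1 + x_2 → -x_2**2 - x_2
  leading term x_2**2: no divisor's leading term divides it; move -x_2**2 to the remainder.
  leading term x_2: no divisor's leading term divides it; move -x_2 to the remainder.
The remainder -x_2**3 - x_2**2 - x_2 is nonzero, so it would be added as the next basis element.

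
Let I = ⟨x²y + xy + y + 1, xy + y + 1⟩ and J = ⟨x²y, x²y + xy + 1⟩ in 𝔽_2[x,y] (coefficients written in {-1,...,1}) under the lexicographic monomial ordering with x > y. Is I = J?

No, the ideals differ.

Two ideals are equal iff their reduced Gröbner bases coincide (the reduced basis is unique for a fixed ordering).
Buchberger on the first generating set:
f_1 = x²y + xy + y + 1, LT = x²y.
f_2 = xy + y + 1, LT = xy.

S(f_1,f_2): lcm = x²y. S = x + y + 1.
  leading term x: no divisor's leading term divides it; move x to the remainder.
  leading term y: no divisor's leading term divides it; move y to the remainder.
  leading term 1: no divisor's leading term divides it; move 1 to the remainder.
  remainder x + y + 1 ≠ 0; add g_3 = x + y + 1 to the basis.

S(f_1,g_3): lcm = x²y. S = xy² + y + 1.
  leading term xy²: subtract (y)·f_2 from xy² + y + 1 → y² + 1
  leading term y²: no divisor's leading term divides it; move y² to the remainder.
  leading term 1: no divisor's leading term divides it; move 1 to the remainder.
  remainder y² + 1 ≠ 0; add g_4 = y² + 1 to the basis.

The other S-polynomials (S(f_2,g_3), S(f_1,g_4), S(f_2,g_4), S(g_3,g_4)) all reduce to 0 modulo the current basis, so we have a Gröbner basis.
Inter-reduce: drop elements whose leading term is divisible by another's, tail-reduce, and make monic.
Reduced Gröbner basis: {x + y + 1, y² + 1}.

Buchberger on the second generating set:
h_1 = x²y, LT = x²y.
h_2 = x²y + xy + 1, LT = x²y.

S(h_1,h_2): lcm = x²y. S = xy + 1.
  leading term xy: no divisor's leading term divides it; move xy to the remainder.
  leading term 1: no divisor's leading term divides it; move 1 to the remainder.
  remainder xy + 1 ≠ 0; add k_3 = xy + 1 to the basis.

S(h_1,k_3): lcm = x²y. S = x.
  leading term x: no divisor's leading term divides it; move x to the remainder.
  remainder x ≠ 0; add k_4 = x to the basis.

S(k_3,k_4): lcm = xy. S = 1.
  leading term 1: no divisor's leading term divides it; move 1 to the remainder.
  remainder 1 ≠ 0; add k_5 = 1 to the basis.

The other S-polynomials (S(h_2,k_3), S(h_1,k_4), S(h_2,k_4), S(h_1,k_5), S(h_2,k_5), S(k_3,k_5), S(k_4,k_5)) all reduce to 0 modulo the current basis, so we have a Gröbner basis.
Inter-reduce: drop elements whose leading term is divisible by another's, tail-reduce, and make monic.
Reduced Gröbner basis: {1}.

The bases are distinct; the ideals are different.
The same test decides containment: I ⊆ J iff every generator of I reduces to 0 modulo a Gröbner basis of J.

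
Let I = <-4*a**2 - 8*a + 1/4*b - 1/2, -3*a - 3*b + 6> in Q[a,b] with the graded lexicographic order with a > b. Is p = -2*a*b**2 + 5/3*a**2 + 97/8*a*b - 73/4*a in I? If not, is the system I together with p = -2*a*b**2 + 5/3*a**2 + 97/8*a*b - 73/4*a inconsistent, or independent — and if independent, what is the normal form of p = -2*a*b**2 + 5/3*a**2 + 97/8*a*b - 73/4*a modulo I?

First compute the reduced Gröbner basis of I by Buchberger's algorithm.
f_1 = -4*a**2 - 8*a + 1/4*b - 1/2, LT = a**2.
f_2 = -3*a - 3*b + 6, LT = a.

S(f_1,f_2): lcm = a**2. S = -a*b + 4*a - 1/16*b + 1/8.
  leading term a*b: subtract (1/3*b)·f_2 from -a*b + 4*a - 1/16*b + 1/8 → b**2 + 4*a - 33/16*b + 1/8
  leading term b**2: no divisor's leading term divides it; move b**2 to the remainder.
  leading term a: subtract (-4/3)·f_2 from 4*a - 33/16*b + 1/8 → -97/16*b + 65/8
  leading term b: no divisor's leading term divides it; move -97/16*b to the remainder.
  leading term 1: no divisor's leading term divides it; move 65/8 to the remainder.
  remainder b**2 - 97/16*b + 65/8 ≠ 0; add h_3 = b**2 - 97/16*b + 65/8 to the basis.

The other S-polynomials (S(f_1,h_3), S(f_2,h_3)) all reduce to 0 modulo the current basis, so we have a Gröbner basis.
Inter-reduce: drop elements whose leading term is divisible by another's, tail-reduce, and make monic.
Reduced Gröbner basis: {b**2 - 97/16*b + 65/8, a + b - 2}.
Label its elements g_1 = b**2 - 97/16*b + 65/8, g_2 = a + b - 2.

Reduce p = -2*a*b**2 + 5/3*a**2 + 97/8*a*b - 73/4*a modulo G:
  leading term a*b**2: subtract (-2*a)·g_1 from -2*a*b**2 + 5/3*a**2 + 97/8*a*b - 73/4*a → 5/3*a**2 - 2*a
  leading term a**2: subtract (5/3*a)·g_2 from 5/3*a**2 - 2*a → -5/3*a*b + 4/3*a
  leading term a*b: subtract (-5/3*b)·g_2 from -5/3*a*b + 4/3*a → 5/3*b**2 + 4/3*a - 10/3*b
  leading term b**2: subtract (5/3)·g_1 from 5/3*b**2 + 4/3*a - 10/3*b → 4/3*a + 325/48*b - 325/24
  leading term a: subtract (4/3)·g_2 from 4/3*a + 325/48*b - 325/24 → 87/16*b - 87/8
  leading term b: no divisor's leading term divides it; move 87/16*b to the remainder.
  leading term 1: no divisor's leading term divides it; move -87/8 to the remainder.
  normal form = 87/16*b - 87/8.
The normal form is nonzero, so p ∉ I. Since p minus its normal form lies in I, I + (p) = I + (r) where r = 87/16*b - 87/8; decide whether this ideal is the whole ring.
Run Buchberger on G together with r (pairs among the g_i already reduce to 0 since G is a Gröbner basis):
g_1 = b**2 - 97/16*b + 65/8, LT = b**2.
g_2 = a + b - 2, LT = a.
r = 87/16*b - 87/8, LT = b.

The S-polynomials (S(g_1,g_2), S(g_1,r), S(g_2,r)) all reduce to 0 modulo the current basis, so we have a Gröbner basis.
Inter-reduce: drop elements whose leading term is divisible by another's, tail-reduce, and make monic.
Reduced Gröbner basis: {a, b - 2}.
The reduced Gröbner basis of I + (p) is {a, b - 2} ≠ {1}, a proper ideal, so the enlarged system stays consistent: p is independent of I, with normal form 87/16*b - 87/8.

The remainder on division by a Gröbner basis is unique — it is the normal form.

-2*a*b**2 + 5/3*a**2 + 97/8*a*b - 73/4*a is independent of I; its normal form modulo I is 87/16*b - 87/8.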